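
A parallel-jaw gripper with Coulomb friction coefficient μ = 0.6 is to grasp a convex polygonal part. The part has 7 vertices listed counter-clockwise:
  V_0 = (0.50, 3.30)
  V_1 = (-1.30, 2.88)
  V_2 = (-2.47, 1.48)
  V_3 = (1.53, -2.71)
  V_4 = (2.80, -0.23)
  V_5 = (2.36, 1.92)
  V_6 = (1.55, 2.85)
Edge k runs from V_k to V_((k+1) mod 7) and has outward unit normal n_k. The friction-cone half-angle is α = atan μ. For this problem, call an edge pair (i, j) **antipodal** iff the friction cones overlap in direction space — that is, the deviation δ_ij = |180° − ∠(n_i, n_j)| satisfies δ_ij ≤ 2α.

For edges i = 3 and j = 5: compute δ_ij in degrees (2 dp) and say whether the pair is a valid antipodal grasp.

δ = 111.83°, invalid

α = atan 0.6 = 30.96°;  2α = 61.93°
edge 3: e_3 = (+1.27, +2.48);  n_3 = (+0.8901, -0.4558)
edge 5: e_5 = (-0.81, +0.93);  n_5 = (+0.7541, +0.6568)
∠(n_3, n_5) = 68.17°
δ = |180° − 68.17°| = 111.83°
111.83° > 2α = 61.93°  →  invalid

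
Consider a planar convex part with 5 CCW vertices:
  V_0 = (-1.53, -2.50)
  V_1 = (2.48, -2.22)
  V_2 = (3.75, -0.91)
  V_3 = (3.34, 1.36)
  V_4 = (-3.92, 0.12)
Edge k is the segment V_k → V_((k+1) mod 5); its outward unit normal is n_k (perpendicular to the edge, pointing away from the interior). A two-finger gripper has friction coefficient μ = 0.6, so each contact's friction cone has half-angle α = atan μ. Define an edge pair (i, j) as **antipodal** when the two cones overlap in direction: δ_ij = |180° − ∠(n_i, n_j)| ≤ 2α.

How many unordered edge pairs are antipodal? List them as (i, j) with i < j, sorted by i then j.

α = atan 0.6 = 30.96°;  2α = 61.93°
n_0 = (+0.0697, -0.9976)
n_1 = (+0.7180, -0.6961)
n_2 = (+0.9841, +0.1777)
n_3 = (-0.1684, +0.9857)
n_4 = (-0.7388, -0.6739)
  (0,1): δ = 138.11°  ·
  (0,2): δ = 83.76°  ·
  (0,3): δ = 5.70°  ✓
  (0,4): δ = 128.38°  ·
  (1,2): δ = 125.65°  ·
  (1,3): δ = 36.20°  ✓
  (1,4): δ = 86.48°  ·
  (2,3): δ = 90.55°  ·
  (2,4): δ = 32.13°  ✓
  (3,4): δ = 57.32°  ✓
antipodal pairs: 4

count = 4; pairs: (0,3), (1,3), (2,4), (3,4)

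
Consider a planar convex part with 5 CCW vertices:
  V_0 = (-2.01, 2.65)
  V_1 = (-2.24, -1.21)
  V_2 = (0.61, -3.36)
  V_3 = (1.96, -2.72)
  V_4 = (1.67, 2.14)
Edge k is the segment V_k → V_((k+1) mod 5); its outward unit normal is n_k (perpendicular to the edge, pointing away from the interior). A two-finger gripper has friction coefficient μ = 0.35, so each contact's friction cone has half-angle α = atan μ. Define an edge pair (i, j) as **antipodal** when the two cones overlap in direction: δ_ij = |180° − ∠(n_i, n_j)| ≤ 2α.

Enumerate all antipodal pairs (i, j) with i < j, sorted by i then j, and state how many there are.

α = atan 0.35 = 19.29°;  2α = 38.58°
n_0 = (-0.9982, +0.0595)
n_1 = (-0.6022, -0.7983)
n_2 = (+0.4284, -0.9036)
n_3 = (+0.9982, +0.0596)
n_4 = (+0.1373, +0.9905)
  (0,1): δ = 123.62°  ·
  (0,2): δ = 61.23°  ·
  (0,3): δ = 6.82°  ✓
  (0,4): δ = 85.52°  ·
  (1,2): δ = 117.61°  ·
  (1,3): δ = 49.55°  ·
  (1,4): δ = 29.14°  ✓
  (2,3): δ = 111.95°  ·
  (2,4): δ = 33.25°  ✓
  (3,4): δ = 101.31°  ·
antipodal pairs: 3

count = 3; pairs: (0,3), (1,4), (2,4)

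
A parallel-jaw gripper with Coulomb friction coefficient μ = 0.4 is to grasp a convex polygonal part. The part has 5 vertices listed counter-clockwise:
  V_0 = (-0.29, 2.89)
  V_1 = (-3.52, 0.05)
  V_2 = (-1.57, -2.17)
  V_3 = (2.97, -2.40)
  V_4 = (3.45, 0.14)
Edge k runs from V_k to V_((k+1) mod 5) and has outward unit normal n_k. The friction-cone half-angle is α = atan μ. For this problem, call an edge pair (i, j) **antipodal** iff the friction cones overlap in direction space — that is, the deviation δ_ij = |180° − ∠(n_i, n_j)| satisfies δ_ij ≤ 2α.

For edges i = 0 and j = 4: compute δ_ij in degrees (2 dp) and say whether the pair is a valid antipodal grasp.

δ = 102.35°, invalid

α = atan 0.4 = 21.80°;  2α = 43.60°
edge 0: e_0 = (-3.23, -2.84);  n_0 = (-0.6603, +0.7510)
edge 4: e_4 = (-3.74, +2.75);  n_4 = (+0.5924, +0.8057)
∠(n_0, n_4) = 77.65°
δ = |180° − 77.65°| = 102.35°
102.35° > 2α = 43.60°  →  invalid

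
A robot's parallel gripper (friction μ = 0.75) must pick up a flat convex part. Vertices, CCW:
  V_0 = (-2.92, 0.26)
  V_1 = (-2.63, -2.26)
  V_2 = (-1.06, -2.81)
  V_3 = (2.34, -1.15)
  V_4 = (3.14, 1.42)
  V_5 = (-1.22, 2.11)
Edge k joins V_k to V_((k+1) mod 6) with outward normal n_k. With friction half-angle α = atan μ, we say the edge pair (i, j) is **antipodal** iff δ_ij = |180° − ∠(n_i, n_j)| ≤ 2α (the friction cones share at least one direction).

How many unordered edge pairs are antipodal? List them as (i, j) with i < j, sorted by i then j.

count = 7; pairs: (0,2), (0,3), (1,4), (1,5), (2,4), (2,5), (3,5)

α = atan 0.75 = 36.87°;  2α = 73.74°
n_0 = (-0.9934, -0.1143)
n_1 = (-0.3306, -0.9438)
n_2 = (+0.4387, -0.8986)
n_3 = (+0.9548, -0.2972)
n_4 = (+0.1563, +0.9877)
n_5 = (-0.7363, +0.6766)
  (0,1): δ = 115.87°  ·
  (0,2): δ = 70.54°  ✓
  (0,3): δ = 23.86°  ✓
  (0,4): δ = 74.44°  ·
  (0,5): δ = 130.85°  ·
  (1,2): δ = 134.67°  ·
  (1,3): δ = 87.98°  ·
  (1,4): δ = 10.31°  ✓
  (1,5): δ = 66.73°  ✓
  (2,3): δ = 133.31°  ·
  (2,4): δ = 35.02°  ✓
  (2,5): δ = 21.40°  ✓
  (3,4): δ = 81.70°  ·
  (3,5): δ = 25.29°  ✓
  (4,5): δ = 123.59°  ·
antipodal pairs: 7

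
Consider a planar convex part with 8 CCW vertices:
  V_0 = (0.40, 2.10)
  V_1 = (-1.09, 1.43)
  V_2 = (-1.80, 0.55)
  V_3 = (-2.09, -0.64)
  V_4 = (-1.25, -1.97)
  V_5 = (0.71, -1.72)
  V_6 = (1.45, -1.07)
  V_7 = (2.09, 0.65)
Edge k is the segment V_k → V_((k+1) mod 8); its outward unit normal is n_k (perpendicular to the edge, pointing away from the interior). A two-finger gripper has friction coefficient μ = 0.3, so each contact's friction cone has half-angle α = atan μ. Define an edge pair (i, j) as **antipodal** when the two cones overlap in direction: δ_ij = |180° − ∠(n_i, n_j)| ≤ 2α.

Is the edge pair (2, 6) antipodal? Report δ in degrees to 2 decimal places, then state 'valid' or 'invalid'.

α = atan 0.3 = 16.70°;  2α = 33.40°
edge 2: e_2 = (-0.29, -1.19);  n_2 = (-0.9716, +0.2368)
edge 6: e_6 = (+0.64, +1.72);  n_6 = (+0.9372, -0.3487)
∠(n_2, n_6) = 173.29°
δ = |180° − 173.29°| = 6.71°
6.71° ≤ 2α = 33.40°  →  valid

δ = 6.71°, valid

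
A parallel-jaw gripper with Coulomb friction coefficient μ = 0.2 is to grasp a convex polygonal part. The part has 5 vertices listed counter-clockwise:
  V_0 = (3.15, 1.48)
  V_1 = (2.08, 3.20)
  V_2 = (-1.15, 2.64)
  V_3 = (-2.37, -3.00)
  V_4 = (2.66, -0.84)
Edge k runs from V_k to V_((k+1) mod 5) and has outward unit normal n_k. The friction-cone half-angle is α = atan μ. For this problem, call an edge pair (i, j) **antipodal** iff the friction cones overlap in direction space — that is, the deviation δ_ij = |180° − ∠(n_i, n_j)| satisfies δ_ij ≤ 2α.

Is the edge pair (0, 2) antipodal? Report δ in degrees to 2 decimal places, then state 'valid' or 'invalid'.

δ = 44.09°, invalid

α = atan 0.2 = 11.31°;  2α = 22.62°
edge 0: e_0 = (-1.07, +1.72);  n_0 = (+0.8491, +0.5282)
edge 2: e_2 = (-1.22, -5.64);  n_2 = (-0.9774, +0.2114)
∠(n_0, n_2) = 135.91°
δ = |180° − 135.91°| = 44.09°
44.09° > 2α = 22.62°  →  invalid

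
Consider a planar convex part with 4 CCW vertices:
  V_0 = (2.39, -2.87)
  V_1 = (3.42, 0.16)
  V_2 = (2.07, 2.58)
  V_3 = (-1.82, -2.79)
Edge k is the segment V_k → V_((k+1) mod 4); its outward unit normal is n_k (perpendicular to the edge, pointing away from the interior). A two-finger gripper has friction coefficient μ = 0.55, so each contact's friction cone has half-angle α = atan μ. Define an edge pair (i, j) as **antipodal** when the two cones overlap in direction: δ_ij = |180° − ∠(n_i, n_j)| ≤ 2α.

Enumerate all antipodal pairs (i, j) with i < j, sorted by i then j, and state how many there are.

count = 2; pairs: (0,2), (2,3)

α = atan 0.55 = 28.81°;  2α = 57.62°
n_0 = (+0.9468, -0.3218)
n_1 = (+0.8733, +0.4872)
n_2 = (-0.8098, +0.5866)
n_3 = (-0.0190, -0.9998)
  (0,1): δ = 132.07°  ·
  (0,2): δ = 17.14°  ✓
  (0,3): δ = 107.69°  ·
  (1,2): δ = 65.07°  ·
  (1,3): δ = 59.76°  ·
  (2,3): δ = 55.17°  ✓
antipodal pairs: 2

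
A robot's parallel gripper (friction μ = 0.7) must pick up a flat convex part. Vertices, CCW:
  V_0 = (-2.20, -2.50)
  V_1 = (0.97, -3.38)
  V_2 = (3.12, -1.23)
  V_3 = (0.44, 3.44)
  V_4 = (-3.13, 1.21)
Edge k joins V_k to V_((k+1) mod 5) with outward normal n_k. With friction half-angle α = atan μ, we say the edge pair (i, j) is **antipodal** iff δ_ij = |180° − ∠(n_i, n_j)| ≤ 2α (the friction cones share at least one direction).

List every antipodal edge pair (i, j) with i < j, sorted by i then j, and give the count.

count = 5; pairs: (0,2), (0,3), (1,3), (1,4), (2,4)

α = atan 0.7 = 34.99°;  2α = 69.98°
n_0 = (-0.2675, -0.9636)
n_1 = (+0.7071, -0.7071)
n_2 = (+0.8673, +0.4977)
n_3 = (-0.5298, +0.8481)
n_4 = (-0.9700, -0.2432)
  (0,1): δ = 119.49°  ·
  (0,2): δ = 44.63°  ✓
  (0,3): δ = 47.51°  ✓
  (0,4): δ = 119.59°  ·
  (1,2): δ = 105.15°  ·
  (1,3): δ = 13.01°  ✓
  (1,4): δ = 59.07°  ✓
  (2,3): δ = 87.86°  ·
  (2,4): δ = 15.78°  ✓
  (3,4): δ = 107.92°  ·
antipodal pairs: 5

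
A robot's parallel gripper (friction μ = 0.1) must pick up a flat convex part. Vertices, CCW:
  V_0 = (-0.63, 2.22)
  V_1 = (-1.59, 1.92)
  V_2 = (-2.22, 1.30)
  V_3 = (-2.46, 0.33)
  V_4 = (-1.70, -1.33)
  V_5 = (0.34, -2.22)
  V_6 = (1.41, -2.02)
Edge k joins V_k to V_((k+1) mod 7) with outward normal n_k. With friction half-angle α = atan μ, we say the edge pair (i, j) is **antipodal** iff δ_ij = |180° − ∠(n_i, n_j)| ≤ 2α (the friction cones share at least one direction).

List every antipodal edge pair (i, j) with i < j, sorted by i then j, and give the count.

α = atan 0.1 = 5.71°;  2α = 11.42°
n_0 = (-0.2983, +0.9545)
n_1 = (-0.7014, +0.7127)
n_2 = (-0.9707, +0.2402)
n_3 = (-0.9092, -0.4163)
n_4 = (-0.3999, -0.9166)
n_5 = (+0.1837, -0.9830)
n_6 = (+0.9011, +0.4336)
  (0,1): δ = 152.81°  ·
  (0,2): δ = 121.25°  ·
  (0,3): δ = 82.75°  ·
  (0,4): δ = 40.92°  ·
  (0,5): δ = 6.77°  ✓
  (0,6): δ = 98.34°  ·
  (1,2): δ = 148.44°  ·
  (1,3): δ = 109.94°  ·
  (1,4): δ = 68.11°  ·
  (1,5): δ = 33.95°  ·
  (1,6): δ = 71.15°  ·
  (2,3): δ = 141.50°  ·
  (2,4): δ = 99.67°  ·
  (2,5): δ = 65.52°  ·
  (2,6): δ = 39.59°  ·
  (3,4): δ = 138.17°  ·
  (3,5): δ = 104.01°  ·
  (3,6): δ = 1.09°  ✓
  (4,5): δ = 145.84°  ·
  (4,6): δ = 40.74°  ·
  (5,6): δ = 74.89°  ·
antipodal pairs: 2

count = 2; pairs: (0,5), (3,6)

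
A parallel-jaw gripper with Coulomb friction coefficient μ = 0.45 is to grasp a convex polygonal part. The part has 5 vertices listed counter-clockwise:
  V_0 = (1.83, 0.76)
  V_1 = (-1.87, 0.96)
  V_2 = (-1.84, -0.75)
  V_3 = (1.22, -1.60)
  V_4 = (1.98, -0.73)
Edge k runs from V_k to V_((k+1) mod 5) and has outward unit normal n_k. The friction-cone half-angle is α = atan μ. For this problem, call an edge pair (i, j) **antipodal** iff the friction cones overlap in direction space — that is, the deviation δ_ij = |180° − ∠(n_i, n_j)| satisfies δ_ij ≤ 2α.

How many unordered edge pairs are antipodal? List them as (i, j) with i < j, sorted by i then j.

count = 3; pairs: (0,2), (1,3), (1,4)

α = atan 0.45 = 24.23°;  2α = 48.46°
n_0 = (+0.0540, +0.9985)
n_1 = (-0.9998, -0.0175)
n_2 = (-0.2676, -0.9635)
n_3 = (+0.7531, -0.6579)
n_4 = (+0.9950, +0.1002)
  (0,1): δ = 85.90°  ·
  (0,2): δ = 12.43°  ✓
  (0,3): δ = 51.95°  ·
  (0,4): δ = 98.84°  ·
  (1,2): δ = 106.53°  ·
  (1,3): δ = 42.14°  ✓
  (1,4): δ = 4.74°  ✓
  (2,3): δ = 115.62°  ·
  (2,4): δ = 68.73°  ·
  (3,4): δ = 133.11°  ·
antipodal pairs: 3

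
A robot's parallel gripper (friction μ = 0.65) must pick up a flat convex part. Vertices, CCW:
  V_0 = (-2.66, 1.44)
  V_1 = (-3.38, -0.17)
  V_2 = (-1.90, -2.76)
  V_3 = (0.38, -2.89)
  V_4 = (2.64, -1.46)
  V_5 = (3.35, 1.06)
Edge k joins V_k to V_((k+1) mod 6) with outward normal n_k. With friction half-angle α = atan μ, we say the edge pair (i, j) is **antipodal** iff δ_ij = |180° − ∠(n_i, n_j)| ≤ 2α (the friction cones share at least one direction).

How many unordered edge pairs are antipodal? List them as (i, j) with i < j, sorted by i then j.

α = atan 0.65 = 33.02°;  2α = 66.05°
n_0 = (-0.9129, +0.4082)
n_1 = (-0.8682, -0.4961)
n_2 = (-0.0569, -0.9984)
n_3 = (+0.5347, -0.8450)
n_4 = (+0.9625, -0.2712)
n_5 = (+0.0631, +0.9980)
  (0,1): δ = 126.16°  ·
  (0,2): δ = 69.17°  ·
  (0,3): δ = 33.58°  ✓
  (0,4): δ = 8.36°  ✓
  (0,5): δ = 110.48°  ·
  (1,2): δ = 123.01°  ·
  (1,3): δ = 87.42°  ·
  (1,4): δ = 45.48°  ✓
  (1,5): δ = 56.64°  ✓
  (2,3): δ = 144.41°  ·
  (2,4): δ = 102.47°  ·
  (2,5): δ = 0.35°  ✓
  (3,4): δ = 138.06°  ·
  (3,5): δ = 35.94°  ✓
  (4,5): δ = 77.88°  ·
antipodal pairs: 6

count = 6; pairs: (0,3), (0,4), (1,4), (1,5), (2,5), (3,5)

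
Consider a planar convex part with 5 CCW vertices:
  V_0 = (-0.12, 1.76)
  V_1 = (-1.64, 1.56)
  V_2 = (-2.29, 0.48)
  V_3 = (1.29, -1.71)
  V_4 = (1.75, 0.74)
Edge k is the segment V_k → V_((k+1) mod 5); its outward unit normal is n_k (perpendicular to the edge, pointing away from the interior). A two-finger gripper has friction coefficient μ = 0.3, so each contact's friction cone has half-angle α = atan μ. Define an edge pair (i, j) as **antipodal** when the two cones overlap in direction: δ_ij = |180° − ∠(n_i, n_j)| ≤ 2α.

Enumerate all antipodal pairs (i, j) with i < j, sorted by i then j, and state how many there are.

α = atan 0.3 = 16.70°;  2α = 33.40°
n_0 = (-0.1305, +0.9915)
n_1 = (-0.8568, +0.5157)
n_2 = (-0.5218, -0.8530)
n_3 = (+0.9828, -0.1845)
n_4 = (+0.4789, +0.8779)
  (0,1): δ = 128.54°  ·
  (0,2): δ = 38.95°  ·
  (0,3): δ = 71.87°  ·
  (0,4): δ = 143.89°  ·
  (1,2): δ = 90.41°  ·
  (1,3): δ = 20.41°  ✓
  (1,4): δ = 92.43°  ·
  (2,3): δ = 69.18°  ·
  (2,4): δ = 2.84°  ✓
  (3,4): δ = 107.98°  ·
antipodal pairs: 2

count = 2; pairs: (1,3), (2,4)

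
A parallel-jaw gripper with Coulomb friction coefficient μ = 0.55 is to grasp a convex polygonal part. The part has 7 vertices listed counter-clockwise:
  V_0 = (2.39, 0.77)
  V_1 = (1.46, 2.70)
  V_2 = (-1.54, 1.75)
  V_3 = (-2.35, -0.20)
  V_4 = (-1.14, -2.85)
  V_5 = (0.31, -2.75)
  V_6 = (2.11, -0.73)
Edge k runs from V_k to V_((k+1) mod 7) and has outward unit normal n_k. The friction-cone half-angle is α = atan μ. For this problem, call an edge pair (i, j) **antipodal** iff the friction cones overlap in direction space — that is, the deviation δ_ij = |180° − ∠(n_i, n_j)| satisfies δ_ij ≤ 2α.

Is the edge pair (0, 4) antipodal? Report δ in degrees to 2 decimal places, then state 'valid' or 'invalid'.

α = atan 0.55 = 28.81°;  2α = 57.62°
edge 0: e_0 = (-0.93, +1.93);  n_0 = (+0.9009, +0.4341)
edge 4: e_4 = (+1.45, +0.10);  n_4 = (+0.0688, -0.9976)
∠(n_0, n_4) = 111.78°
δ = |180° − 111.78°| = 68.22°
68.22° > 2α = 57.62°  →  invalid

δ = 68.22°, invalid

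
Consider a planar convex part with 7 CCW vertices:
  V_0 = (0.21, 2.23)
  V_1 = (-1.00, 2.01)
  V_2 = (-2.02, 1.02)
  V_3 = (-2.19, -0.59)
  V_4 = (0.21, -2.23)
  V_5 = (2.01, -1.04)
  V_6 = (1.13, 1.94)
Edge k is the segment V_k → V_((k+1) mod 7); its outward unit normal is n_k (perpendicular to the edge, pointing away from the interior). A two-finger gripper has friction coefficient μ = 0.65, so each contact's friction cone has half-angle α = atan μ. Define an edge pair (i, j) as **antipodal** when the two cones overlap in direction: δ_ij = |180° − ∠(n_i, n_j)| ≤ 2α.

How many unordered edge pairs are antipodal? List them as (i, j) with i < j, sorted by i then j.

α = atan 0.65 = 33.02°;  2α = 66.05°
n_0 = (-0.1789, +0.9839)
n_1 = (-0.6965, +0.7176)
n_2 = (-0.9945, +0.1050)
n_3 = (-0.5642, -0.8256)
n_4 = (+0.5515, -0.8342)
n_5 = (+0.9591, +0.2832)
n_6 = (+0.3006, +0.9537)
  (0,1): δ = 146.16°  ·
  (0,2): δ = 106.33°  ·
  (0,3): δ = 44.65°  ✓
  (0,4): δ = 23.16°  ✓
  (0,5): δ = 96.15°  ·
  (0,6): δ = 152.20°  ·
  (1,2): δ = 140.17°  ·
  (1,3): δ = 78.49°  ·
  (1,4): δ = 10.68°  ✓
  (1,5): δ = 62.31°  ✓
  (1,6): δ = 118.36°  ·
  (2,3): δ = 118.32°  ·
  (2,4): δ = 50.50°  ✓
  (2,5): δ = 22.48°  ✓
  (2,6): δ = 78.53°  ·
  (3,4): δ = 112.18°  ·
  (3,5): δ = 39.20°  ✓
  (3,6): δ = 16.85°  ✓
  (4,5): δ = 107.02°  ·
  (4,6): δ = 50.96°  ✓
  (5,6): δ = 123.95°  ·
antipodal pairs: 9

count = 9; pairs: (0,3), (0,4), (1,4), (1,5), (2,4), (2,5), (3,5), (3,6), (4,6)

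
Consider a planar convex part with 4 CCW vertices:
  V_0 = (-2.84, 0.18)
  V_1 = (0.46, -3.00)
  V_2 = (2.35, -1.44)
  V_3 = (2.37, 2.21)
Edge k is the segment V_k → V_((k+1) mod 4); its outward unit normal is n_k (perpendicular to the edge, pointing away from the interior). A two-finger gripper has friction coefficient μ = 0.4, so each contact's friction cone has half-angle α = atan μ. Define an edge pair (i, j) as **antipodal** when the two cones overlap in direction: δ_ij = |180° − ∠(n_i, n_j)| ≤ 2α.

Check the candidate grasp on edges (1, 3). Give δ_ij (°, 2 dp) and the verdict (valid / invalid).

α = atan 0.4 = 21.80°;  2α = 43.60°
edge 1: e_1 = (+1.89, +1.56);  n_1 = (+0.6366, -0.7712)
edge 3: e_3 = (-5.21, -2.03);  n_3 = (-0.3631, +0.9318)
∠(n_1, n_3) = 161.75°
δ = |180° − 161.75°| = 18.25°
18.25° ≤ 2α = 43.60°  →  valid

δ = 18.25°, valid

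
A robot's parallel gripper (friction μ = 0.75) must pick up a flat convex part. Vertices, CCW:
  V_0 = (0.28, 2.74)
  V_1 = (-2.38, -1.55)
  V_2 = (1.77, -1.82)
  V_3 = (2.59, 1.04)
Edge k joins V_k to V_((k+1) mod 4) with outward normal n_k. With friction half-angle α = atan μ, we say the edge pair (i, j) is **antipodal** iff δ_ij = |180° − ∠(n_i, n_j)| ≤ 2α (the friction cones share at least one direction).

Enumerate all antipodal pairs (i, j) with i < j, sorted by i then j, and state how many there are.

count = 3; pairs: (0,1), (0,2), (1,3)

α = atan 0.75 = 36.87°;  2α = 73.74°
n_0 = (-0.8499, +0.5270)
n_1 = (-0.0649, -0.9979)
n_2 = (+0.9613, -0.2756)
n_3 = (+0.5927, +0.8054)
  (0,1): δ = 61.92°  ✓
  (0,2): δ = 15.80°  ✓
  (0,3): δ = 85.45°  ·
  (1,2): δ = 102.28°  ·
  (1,3): δ = 32.63°  ✓
  (2,3): δ = 110.35°  ·
antipodal pairs: 3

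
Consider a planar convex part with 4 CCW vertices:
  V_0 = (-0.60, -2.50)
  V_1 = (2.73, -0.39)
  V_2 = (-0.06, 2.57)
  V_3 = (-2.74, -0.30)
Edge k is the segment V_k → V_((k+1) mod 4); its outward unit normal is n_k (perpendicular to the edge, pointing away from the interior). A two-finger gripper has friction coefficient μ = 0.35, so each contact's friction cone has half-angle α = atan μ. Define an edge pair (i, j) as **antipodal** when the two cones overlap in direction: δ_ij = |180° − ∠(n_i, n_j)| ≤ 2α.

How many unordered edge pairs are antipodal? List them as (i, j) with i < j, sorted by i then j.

count = 2; pairs: (0,2), (1,3)

α = atan 0.35 = 19.29°;  2α = 38.58°
n_0 = (+0.5352, -0.8447)
n_1 = (+0.7277, +0.6859)
n_2 = (-0.7309, +0.6825)
n_3 = (-0.7168, -0.6973)
  (0,1): δ = 79.05°  ·
  (0,2): δ = 14.60°  ✓
  (0,3): δ = 101.85°  ·
  (1,2): δ = 86.35°  ·
  (1,3): δ = 0.90°  ✓
  (2,3): δ = 92.75°  ·
antipodal pairs: 2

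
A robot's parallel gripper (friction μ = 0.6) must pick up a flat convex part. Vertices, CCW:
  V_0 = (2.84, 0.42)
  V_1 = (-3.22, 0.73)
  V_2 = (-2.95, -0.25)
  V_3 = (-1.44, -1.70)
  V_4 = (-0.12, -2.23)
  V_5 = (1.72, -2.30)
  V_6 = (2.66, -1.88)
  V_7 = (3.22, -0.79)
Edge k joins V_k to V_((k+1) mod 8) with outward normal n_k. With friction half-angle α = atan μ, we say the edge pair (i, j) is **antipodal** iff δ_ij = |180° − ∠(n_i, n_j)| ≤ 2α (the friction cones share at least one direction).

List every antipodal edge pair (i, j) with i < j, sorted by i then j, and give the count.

count = 8; pairs: (0,2), (0,3), (0,4), (0,5), (1,6), (1,7), (2,7), (3,7)

α = atan 0.6 = 30.96°;  2α = 61.93°
n_0 = (+0.0511, +0.9987)
n_1 = (-0.9641, -0.2656)
n_2 = (-0.6926, -0.7213)
n_3 = (-0.3726, -0.9280)
n_4 = (-0.0380, -0.9993)
n_5 = (+0.4079, -0.9130)
n_6 = (+0.8895, -0.4570)
n_7 = (+0.9541, +0.2996)
  (0,1): δ = 71.67°  ·
  (0,2): δ = 40.91°  ✓
  (0,3): δ = 18.95°  ✓
  (0,4): δ = 0.75°  ✓
  (0,5): δ = 27.00°  ✓
  (0,6): δ = 65.74°  ·
  (0,7): δ = 110.36°  ·
  (1,2): δ = 149.24°  ·
  (1,3): δ = 127.28°  ·
  (1,4): δ = 107.58°  ·
  (1,5): δ = 81.33°  ·
  (1,6): δ = 42.60°  ✓
  (1,7): δ = 2.03°  ✓
  (2,3): δ = 158.04°  ·
  (2,4): δ = 138.34°  ·
  (2,5): δ = 112.09°  ·
  (2,6): δ = 73.35°  ·
  (2,7): δ = 28.73°  ✓
  (3,4): δ = 160.30°  ·
  (3,5): δ = 134.05°  ·
  (3,6): δ = 95.32°  ·
  (3,7): δ = 50.69°  ✓
  (4,5): δ = 153.75°  ·
  (4,6): δ = 115.01°  ·
  (4,7): δ = 70.39°  ·
  (5,6): δ = 141.27°  ·
  (5,7): δ = 96.64°  ·
  (6,7): δ = 135.37°  ·
antipodal pairs: 8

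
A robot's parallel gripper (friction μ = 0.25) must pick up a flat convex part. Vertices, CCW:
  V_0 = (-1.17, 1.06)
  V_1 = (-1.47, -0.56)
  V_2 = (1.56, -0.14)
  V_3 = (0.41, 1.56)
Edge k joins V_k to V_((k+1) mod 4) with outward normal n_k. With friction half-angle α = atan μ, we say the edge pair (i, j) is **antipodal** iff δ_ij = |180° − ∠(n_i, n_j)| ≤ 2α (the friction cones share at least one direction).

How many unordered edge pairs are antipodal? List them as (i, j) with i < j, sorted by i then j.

α = atan 0.25 = 14.04°;  2α = 28.07°
n_0 = (-0.9833, +0.1821)
n_1 = (+0.1373, -0.9905)
n_2 = (+0.8283, +0.5603)
n_3 = (-0.3017, +0.9534)
  (0,1): δ = 71.62°  ·
  (0,2): δ = 44.57°  ·
  (0,3): δ = 118.05°  ·
  (1,2): δ = 63.81°  ·
  (1,3): δ = 9.67°  ✓
  (2,3): δ = 106.52°  ·
antipodal pairs: 1

count = 1; pairs: (1,3)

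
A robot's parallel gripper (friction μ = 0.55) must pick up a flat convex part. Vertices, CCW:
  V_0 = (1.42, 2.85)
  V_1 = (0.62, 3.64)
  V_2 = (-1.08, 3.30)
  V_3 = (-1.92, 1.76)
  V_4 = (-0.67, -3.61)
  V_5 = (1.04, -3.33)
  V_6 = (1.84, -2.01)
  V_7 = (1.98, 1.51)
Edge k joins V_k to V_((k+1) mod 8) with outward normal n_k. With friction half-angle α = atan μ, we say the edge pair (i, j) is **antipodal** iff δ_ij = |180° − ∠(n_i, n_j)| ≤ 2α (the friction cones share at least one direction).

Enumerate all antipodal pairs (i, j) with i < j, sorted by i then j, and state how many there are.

count = 11; pairs: (0,3), (0,4), (1,4), (1,5), (2,4), (2,5), (2,6), (2,7), (3,5), (3,6), (3,7)

α = atan 0.55 = 28.81°;  2α = 57.62°
n_0 = (+0.7026, +0.7115)
n_1 = (-0.1961, +0.9806)
n_2 = (-0.8779, +0.4789)
n_3 = (-0.9740, -0.2267)
n_4 = (+0.1616, -0.9869)
n_5 = (+0.8552, -0.5183)
n_6 = (+0.9992, -0.0397)
n_7 = (+0.9227, +0.3856)
  (0,1): δ = 124.05°  ·
  (0,2): δ = 73.97°  ·
  (0,3): δ = 32.26°  ✓
  (0,4): δ = 53.94°  ✓
  (0,5): δ = 103.42°  ·
  (0,6): δ = 132.36°  ·
  (0,7): δ = 157.32°  ·
  (1,2): δ = 129.92°  ·
  (1,3): δ = 88.21°  ·
  (1,4): δ = 2.01°  ✓
  (1,5): δ = 47.47°  ✓
  (1,6): δ = 76.41°  ·
  (1,7): δ = 101.37°  ·
  (2,3): δ = 138.29°  ·
  (2,4): δ = 52.09°  ✓
  (2,5): δ = 2.61°  ✓
  (2,6): δ = 26.33°  ✓
  (2,7): δ = 51.29°  ✓
  (3,4): δ = 93.80°  ·
  (3,5): δ = 44.32°  ✓
  (3,6): δ = 15.38°  ✓
  (3,7): δ = 9.58°  ✓
  (4,5): δ = 130.52°  ·
  (4,6): δ = 101.58°  ·
  (4,7): δ = 76.62°  ·
  (5,6): δ = 151.06°  ·
  (5,7): δ = 126.10°  ·
  (6,7): δ = 155.04°  ·
antipodal pairs: 11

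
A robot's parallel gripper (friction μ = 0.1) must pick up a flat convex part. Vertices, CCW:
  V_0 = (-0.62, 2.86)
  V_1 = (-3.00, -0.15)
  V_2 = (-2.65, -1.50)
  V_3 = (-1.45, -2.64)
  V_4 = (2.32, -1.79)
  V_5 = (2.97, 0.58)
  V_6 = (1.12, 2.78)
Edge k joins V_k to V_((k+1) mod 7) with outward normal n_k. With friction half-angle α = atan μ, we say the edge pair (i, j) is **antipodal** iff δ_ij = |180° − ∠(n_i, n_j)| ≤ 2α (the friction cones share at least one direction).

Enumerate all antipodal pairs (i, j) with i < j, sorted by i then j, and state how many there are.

count = 1; pairs: (2,5)

α = atan 0.1 = 5.71°;  2α = 11.42°
n_0 = (-0.7844, +0.6202)
n_1 = (-0.9680, -0.2510)
n_2 = (-0.6887, -0.7250)
n_3 = (+0.2199, -0.9755)
n_4 = (+0.9644, -0.2645)
n_5 = (+0.7654, +0.6436)
n_6 = (+0.0459, +0.9989)
  (0,1): δ = 127.13°  ·
  (0,2): δ = 95.20°  ·
  (0,3): δ = 38.96°  ·
  (0,4): δ = 23.00°  ·
  (0,5): δ = 78.39°  ·
  (0,6): δ = 125.70°  ·
  (1,2): δ = 148.07°  ·
  (1,3): δ = 91.83°  ·
  (1,4): δ = 29.87°  ·
  (1,5): δ = 25.53°  ·
  (1,6): δ = 72.83°  ·
  (2,3): δ = 123.76°  ·
  (2,4): δ = 61.81°  ·
  (2,5): δ = 6.41°  ✓
  (2,6): δ = 40.90°  ·
  (3,4): δ = 118.04°  ·
  (3,5): δ = 62.64°  ·
  (3,6): δ = 15.34°  ·
  (4,5): δ = 124.60°  ·
  (4,6): δ = 77.30°  ·
  (5,6): δ = 132.69°  ·
antipodal pairs: 1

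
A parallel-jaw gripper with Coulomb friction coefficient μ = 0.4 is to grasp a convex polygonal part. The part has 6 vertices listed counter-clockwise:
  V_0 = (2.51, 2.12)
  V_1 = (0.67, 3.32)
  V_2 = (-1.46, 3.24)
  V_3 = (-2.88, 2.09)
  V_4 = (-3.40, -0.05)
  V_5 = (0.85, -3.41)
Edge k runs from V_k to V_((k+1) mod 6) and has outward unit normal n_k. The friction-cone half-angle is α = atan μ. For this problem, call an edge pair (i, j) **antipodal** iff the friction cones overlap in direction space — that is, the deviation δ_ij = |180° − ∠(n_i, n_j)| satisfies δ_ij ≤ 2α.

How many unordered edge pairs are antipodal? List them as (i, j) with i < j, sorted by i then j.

α = atan 0.4 = 21.80°;  2α = 43.60°
n_0 = (+0.5463, +0.8376)
n_1 = (-0.0375, +0.9993)
n_2 = (-0.6294, +0.7771)
n_3 = (-0.9717, +0.2361)
n_4 = (-0.6202, -0.7845)
n_5 = (+0.9578, -0.2875)
  (0,1): δ = 144.74°  ·
  (0,2): δ = 107.89°  ·
  (0,3): δ = 70.55°  ·
  (0,4): δ = 5.22°  ✓
  (0,5): δ = 106.40°  ·
  (1,2): δ = 143.15°  ·
  (1,3): δ = 105.81°  ·
  (1,4): δ = 40.48°  ✓
  (1,5): δ = 71.14°  ·
  (2,3): δ = 142.66°  ·
  (2,4): δ = 77.33°  ·
  (2,5): δ = 34.29°  ✓
  (3,4): δ = 114.67°  ·
  (3,5): δ = 3.05°  ✓
  (4,5): δ = 68.38°  ·
antipodal pairs: 4

count = 4; pairs: (0,4), (1,4), (2,5), (3,5)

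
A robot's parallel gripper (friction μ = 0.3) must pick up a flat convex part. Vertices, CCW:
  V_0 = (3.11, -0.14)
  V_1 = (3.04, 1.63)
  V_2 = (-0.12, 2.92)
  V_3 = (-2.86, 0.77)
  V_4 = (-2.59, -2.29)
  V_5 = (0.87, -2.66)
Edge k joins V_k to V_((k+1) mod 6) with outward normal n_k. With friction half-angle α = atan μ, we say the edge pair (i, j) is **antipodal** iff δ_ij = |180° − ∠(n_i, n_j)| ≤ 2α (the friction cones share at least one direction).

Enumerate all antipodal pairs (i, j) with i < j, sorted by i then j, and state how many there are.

count = 3; pairs: (0,3), (1,4), (2,5)

α = atan 0.3 = 16.70°;  2α = 33.40°
n_0 = (+0.9992, +0.0395)
n_1 = (+0.3779, +0.9258)
n_2 = (-0.6173, +0.7867)
n_3 = (-0.9961, -0.0879)
n_4 = (-0.1063, -0.9943)
n_5 = (+0.7474, -0.6644)
  (0,1): δ = 114.47°  ·
  (0,2): δ = 54.14°  ·
  (0,3): δ = 2.78°  ✓
  (0,4): δ = 81.63°  ·
  (0,5): δ = 136.10°  ·
  (1,2): δ = 119.67°  ·
  (1,3): δ = 62.75°  ·
  (1,4): δ = 16.10°  ✓
  (1,5): δ = 70.57°  ·
  (2,3): δ = 123.08°  ·
  (2,4): δ = 44.22°  ·
  (2,5): δ = 10.25°  ✓
  (3,4): δ = 101.15°  ·
  (3,5): δ = 46.68°  ·
  (4,5): δ = 125.53°  ·
antipodal pairs: 3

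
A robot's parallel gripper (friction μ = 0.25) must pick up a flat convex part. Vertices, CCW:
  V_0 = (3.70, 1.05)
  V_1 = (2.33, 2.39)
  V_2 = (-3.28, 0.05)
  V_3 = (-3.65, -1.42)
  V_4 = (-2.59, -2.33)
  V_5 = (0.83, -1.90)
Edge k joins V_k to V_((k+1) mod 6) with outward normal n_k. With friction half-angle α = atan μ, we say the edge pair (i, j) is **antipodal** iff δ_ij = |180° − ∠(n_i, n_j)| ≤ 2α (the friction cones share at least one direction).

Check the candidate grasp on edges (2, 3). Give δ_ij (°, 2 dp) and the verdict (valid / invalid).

δ = 116.52°, invalid

α = atan 0.25 = 14.04°;  2α = 28.07°
edge 2: e_2 = (-0.37, -1.47);  n_2 = (-0.9698, +0.2441)
edge 3: e_3 = (+1.06, -0.91);  n_3 = (-0.6514, -0.7588)
∠(n_2, n_3) = 63.48°
δ = |180° − 63.48°| = 116.52°
116.52° > 2α = 28.07°  →  invalid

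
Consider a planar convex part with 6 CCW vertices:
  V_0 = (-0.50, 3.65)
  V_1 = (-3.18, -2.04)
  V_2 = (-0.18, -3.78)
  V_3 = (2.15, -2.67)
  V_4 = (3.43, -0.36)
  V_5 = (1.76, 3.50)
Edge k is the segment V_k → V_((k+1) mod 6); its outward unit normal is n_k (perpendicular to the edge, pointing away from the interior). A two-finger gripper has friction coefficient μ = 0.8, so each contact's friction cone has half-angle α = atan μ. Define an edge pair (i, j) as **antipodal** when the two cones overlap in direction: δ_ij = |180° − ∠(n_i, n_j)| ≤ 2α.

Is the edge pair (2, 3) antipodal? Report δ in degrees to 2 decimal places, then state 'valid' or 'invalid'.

α = atan 0.8 = 38.66°;  2α = 77.32°
edge 2: e_2 = (+2.33, +1.11);  n_2 = (+0.4301, -0.9028)
edge 3: e_3 = (+1.28, +2.31);  n_3 = (+0.8747, -0.4847)
∠(n_2, n_3) = 35.54°
δ = |180° − 35.54°| = 144.46°
144.46° > 2α = 77.32°  →  invalid

δ = 144.46°, invalid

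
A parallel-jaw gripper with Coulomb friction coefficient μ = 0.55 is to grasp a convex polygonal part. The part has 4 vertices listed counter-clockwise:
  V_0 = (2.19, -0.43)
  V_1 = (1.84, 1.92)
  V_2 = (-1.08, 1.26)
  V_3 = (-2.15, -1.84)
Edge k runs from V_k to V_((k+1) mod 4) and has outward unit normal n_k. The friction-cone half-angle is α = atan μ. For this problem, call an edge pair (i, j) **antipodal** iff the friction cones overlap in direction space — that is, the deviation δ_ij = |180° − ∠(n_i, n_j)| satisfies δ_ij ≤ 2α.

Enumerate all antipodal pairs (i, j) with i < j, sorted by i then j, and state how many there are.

count = 3; pairs: (0,2), (1,3), (2,3)

α = atan 0.55 = 28.81°;  2α = 57.62°
n_0 = (+0.9891, +0.1473)
n_1 = (-0.2205, +0.9754)
n_2 = (-0.9453, +0.3263)
n_3 = (+0.3090, -0.9511)
  (0,1): δ = 85.73°  ·
  (0,2): δ = 27.51°  ✓
  (0,3): δ = 99.53°  ·
  (1,2): δ = 121.78°  ·
  (1,3): δ = 5.26°  ✓
  (2,3): δ = 52.96°  ✓
antipodal pairs: 3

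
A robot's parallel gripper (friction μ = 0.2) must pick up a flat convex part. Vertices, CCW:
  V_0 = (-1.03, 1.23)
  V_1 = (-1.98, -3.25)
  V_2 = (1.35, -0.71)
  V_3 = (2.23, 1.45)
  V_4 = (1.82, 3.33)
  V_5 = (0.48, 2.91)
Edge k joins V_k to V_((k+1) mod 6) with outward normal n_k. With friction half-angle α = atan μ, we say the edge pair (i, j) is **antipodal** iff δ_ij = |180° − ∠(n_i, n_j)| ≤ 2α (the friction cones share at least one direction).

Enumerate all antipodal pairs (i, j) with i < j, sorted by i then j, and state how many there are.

α = atan 0.2 = 11.31°;  2α = 22.62°
n_0 = (-0.9782, +0.2074)
n_1 = (+0.6065, -0.7951)
n_2 = (+0.9261, -0.3773)
n_3 = (+0.9770, +0.2131)
n_4 = (-0.2991, +0.9542)
n_5 = (-0.7437, +0.6685)
  (0,1): δ = 40.69°  ·
  (0,2): δ = 10.19°  ✓
  (0,3): δ = 24.28°  ·
  (0,4): δ = 119.38°  ·
  (0,5): δ = 150.02°  ·
  (1,2): δ = 149.50°  ·
  (1,3): δ = 115.03°  ·
  (1,4): δ = 19.93°  ✓
  (1,5): δ = 10.72°  ✓
  (2,3): δ = 145.53°  ·
  (2,4): δ = 50.43°  ·
  (2,5): δ = 19.78°  ✓
  (3,4): δ = 84.90°  ·
  (3,5): δ = 54.25°  ·
  (4,5): δ = 149.35°  ·
antipodal pairs: 4

count = 4; pairs: (0,2), (1,4), (1,5), (2,5)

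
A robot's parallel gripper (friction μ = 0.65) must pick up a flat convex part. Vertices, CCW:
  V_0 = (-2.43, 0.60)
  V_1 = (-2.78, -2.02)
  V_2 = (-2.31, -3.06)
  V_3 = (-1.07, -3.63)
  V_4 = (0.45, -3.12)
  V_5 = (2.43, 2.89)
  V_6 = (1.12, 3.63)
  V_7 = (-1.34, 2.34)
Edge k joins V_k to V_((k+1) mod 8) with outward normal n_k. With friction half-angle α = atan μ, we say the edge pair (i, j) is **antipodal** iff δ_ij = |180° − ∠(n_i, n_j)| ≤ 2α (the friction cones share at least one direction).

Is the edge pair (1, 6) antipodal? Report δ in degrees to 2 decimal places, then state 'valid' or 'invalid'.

δ = 93.35°, invalid

α = atan 0.65 = 33.02°;  2α = 66.05°
edge 1: e_1 = (+0.47, -1.04);  n_1 = (-0.9113, -0.4118)
edge 6: e_6 = (-2.46, -1.29);  n_6 = (-0.4644, +0.8856)
∠(n_1, n_6) = 86.65°
δ = |180° − 86.65°| = 93.35°
93.35° > 2α = 66.05°  →  invalid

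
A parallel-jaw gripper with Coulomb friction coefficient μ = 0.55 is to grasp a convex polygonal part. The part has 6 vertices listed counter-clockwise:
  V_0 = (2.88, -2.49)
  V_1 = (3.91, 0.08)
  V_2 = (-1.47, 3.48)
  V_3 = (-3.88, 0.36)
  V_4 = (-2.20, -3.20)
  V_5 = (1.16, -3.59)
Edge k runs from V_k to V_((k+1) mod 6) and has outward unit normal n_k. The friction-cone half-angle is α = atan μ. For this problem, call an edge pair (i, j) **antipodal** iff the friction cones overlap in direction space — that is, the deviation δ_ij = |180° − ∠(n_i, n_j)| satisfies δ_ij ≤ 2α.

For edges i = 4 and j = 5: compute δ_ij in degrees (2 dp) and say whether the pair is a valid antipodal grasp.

δ = 140.78°, invalid

α = atan 0.55 = 28.81°;  2α = 57.62°
edge 4: e_4 = (+3.36, -0.39);  n_4 = (-0.1153, -0.9933)
edge 5: e_5 = (+1.72, +1.10);  n_5 = (+0.5388, -0.8424)
∠(n_4, n_5) = 39.22°
δ = |180° − 39.22°| = 140.78°
140.78° > 2α = 57.62°  →  invalid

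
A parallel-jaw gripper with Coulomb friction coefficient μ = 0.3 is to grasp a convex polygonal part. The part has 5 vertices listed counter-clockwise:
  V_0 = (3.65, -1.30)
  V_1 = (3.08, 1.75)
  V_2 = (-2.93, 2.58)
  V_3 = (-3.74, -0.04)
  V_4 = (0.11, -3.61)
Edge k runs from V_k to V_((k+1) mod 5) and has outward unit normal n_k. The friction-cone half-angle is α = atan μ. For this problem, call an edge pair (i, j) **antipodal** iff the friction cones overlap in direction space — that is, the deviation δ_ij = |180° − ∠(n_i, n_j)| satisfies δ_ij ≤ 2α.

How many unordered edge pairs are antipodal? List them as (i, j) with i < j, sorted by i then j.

α = atan 0.3 = 16.70°;  2α = 33.40°
n_0 = (+0.9830, +0.1837)
n_1 = (+0.1368, +0.9906)
n_2 = (-0.9554, +0.2954)
n_3 = (-0.6799, -0.7333)
n_4 = (+0.5465, -0.8375)
  (0,1): δ = 108.45°  ·
  (0,2): δ = 27.77°  ✓
  (0,3): δ = 36.58°  ·
  (0,4): δ = 112.54°  ·
  (1,2): δ = 99.32°  ·
  (1,3): δ = 34.98°  ·
  (1,4): δ = 40.99°  ·
  (2,3): δ = 115.66°  ·
  (2,4): δ = 39.69°  ·
  (3,4): δ = 104.03°  ·
antipodal pairs: 1

count = 1; pairs: (0,2)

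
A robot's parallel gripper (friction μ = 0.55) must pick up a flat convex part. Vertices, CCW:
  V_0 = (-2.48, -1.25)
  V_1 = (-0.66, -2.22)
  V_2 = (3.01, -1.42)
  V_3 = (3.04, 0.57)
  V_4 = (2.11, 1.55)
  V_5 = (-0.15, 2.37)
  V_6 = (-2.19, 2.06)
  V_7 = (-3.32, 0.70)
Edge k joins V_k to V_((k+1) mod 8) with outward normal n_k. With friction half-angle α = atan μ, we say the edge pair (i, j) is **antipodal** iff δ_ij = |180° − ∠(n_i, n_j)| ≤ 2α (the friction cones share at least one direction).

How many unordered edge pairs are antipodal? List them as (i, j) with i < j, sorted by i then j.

count = 10; pairs: (0,3), (0,4), (0,5), (1,4), (1,5), (1,6), (2,6), (2,7), (3,7), (4,7)

α = atan 0.55 = 28.81°;  2α = 57.62°
n_0 = (-0.4703, -0.8825)
n_1 = (+0.2130, -0.9771)
n_2 = (+0.9999, -0.0151)
n_3 = (+0.7254, +0.6884)
n_4 = (+0.3411, +0.9400)
n_5 = (-0.1502, +0.9887)
n_6 = (-0.7691, +0.6391)
n_7 = (-0.9184, -0.3956)
  (0,1): δ = 139.65°  ·
  (0,2): δ = 62.81°  ·
  (0,3): δ = 18.44°  ✓
  (0,4): δ = 8.11°  ✓
  (0,5): δ = 36.70°  ✓
  (0,6): δ = 78.33°  ·
  (0,7): δ = 141.36°  ·
  (1,2): δ = 103.16°  ·
  (1,3): δ = 58.80°  ·
  (1,4): δ = 32.24°  ✓
  (1,5): δ = 3.66°  ✓
  (1,6): δ = 37.98°  ✓
  (1,7): δ = 101.01°  ·
  (2,3): δ = 135.64°  ·
  (2,4): δ = 109.08°  ·
  (2,5): δ = 80.50°  ·
  (2,6): δ = 38.86°  ✓
  (2,7): δ = 24.17°  ✓
  (3,4): δ = 153.44°  ·
  (3,5): δ = 124.86°  ·
  (3,6): δ = 83.22°  ·
  (3,7): δ = 20.20°  ✓
  (4,5): δ = 151.42°  ·
  (4,6): δ = 109.78°  ·
  (4,7): δ = 46.75°  ✓
  (5,6): δ = 138.36°  ·
  (5,7): δ = 75.34°  ·
  (6,7): δ = 116.97°  ·
antipodal pairs: 10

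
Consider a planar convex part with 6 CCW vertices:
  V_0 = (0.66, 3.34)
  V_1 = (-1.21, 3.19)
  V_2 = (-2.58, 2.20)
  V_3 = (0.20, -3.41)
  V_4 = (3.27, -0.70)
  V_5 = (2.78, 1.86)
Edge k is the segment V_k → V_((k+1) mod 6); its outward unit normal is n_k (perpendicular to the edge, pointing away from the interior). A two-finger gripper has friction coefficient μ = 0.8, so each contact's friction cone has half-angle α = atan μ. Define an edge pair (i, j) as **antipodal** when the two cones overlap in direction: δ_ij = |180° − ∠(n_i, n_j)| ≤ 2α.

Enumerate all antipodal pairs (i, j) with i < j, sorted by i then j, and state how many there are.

count = 8; pairs: (0,2), (0,3), (1,3), (1,4), (2,3), (2,4), (2,5), (3,5)

α = atan 0.8 = 38.66°;  2α = 77.32°
n_0 = (-0.0800, +0.9968)
n_1 = (-0.5857, +0.8105)
n_2 = (-0.8960, -0.4440)
n_3 = (+0.6618, -0.7497)
n_4 = (+0.9822, +0.1880)
n_5 = (+0.5724, +0.8200)
  (0,1): δ = 148.73°  ·
  (0,2): δ = 68.23°  ✓
  (0,3): δ = 36.85°  ✓
  (0,4): δ = 96.25°  ·
  (0,5): δ = 140.49°  ·
  (1,2): δ = 99.49°  ·
  (1,3): δ = 5.58°  ✓
  (1,4): δ = 64.98°  ✓
  (1,5): δ = 109.23°  ·
  (2,3): δ = 74.92°  ✓
  (2,4): δ = 15.52°  ✓
  (2,5): δ = 28.72°  ✓
  (3,4): δ = 120.60°  ·
  (3,5): δ = 76.36°  ✓
  (4,5): δ = 135.76°  ·
antipodal pairs: 8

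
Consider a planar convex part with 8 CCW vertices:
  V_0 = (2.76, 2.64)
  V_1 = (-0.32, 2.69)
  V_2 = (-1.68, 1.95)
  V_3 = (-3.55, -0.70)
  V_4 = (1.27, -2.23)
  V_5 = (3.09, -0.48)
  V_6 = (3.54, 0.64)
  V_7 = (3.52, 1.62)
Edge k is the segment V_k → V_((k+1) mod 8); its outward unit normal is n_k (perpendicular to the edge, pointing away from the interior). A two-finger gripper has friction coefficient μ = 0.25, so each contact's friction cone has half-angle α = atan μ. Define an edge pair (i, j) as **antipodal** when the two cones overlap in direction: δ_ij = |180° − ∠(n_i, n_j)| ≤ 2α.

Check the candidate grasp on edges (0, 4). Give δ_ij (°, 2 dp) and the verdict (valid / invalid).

α = atan 0.25 = 14.04°;  2α = 28.07°
edge 0: e_0 = (-3.08, +0.05);  n_0 = (+0.0162, +0.9999)
edge 4: e_4 = (+1.82, +1.75);  n_4 = (+0.6931, -0.7208)
∠(n_0, n_4) = 135.19°
δ = |180° − 135.19°| = 44.81°
44.81° > 2α = 28.07°  →  invalid

δ = 44.81°, invalid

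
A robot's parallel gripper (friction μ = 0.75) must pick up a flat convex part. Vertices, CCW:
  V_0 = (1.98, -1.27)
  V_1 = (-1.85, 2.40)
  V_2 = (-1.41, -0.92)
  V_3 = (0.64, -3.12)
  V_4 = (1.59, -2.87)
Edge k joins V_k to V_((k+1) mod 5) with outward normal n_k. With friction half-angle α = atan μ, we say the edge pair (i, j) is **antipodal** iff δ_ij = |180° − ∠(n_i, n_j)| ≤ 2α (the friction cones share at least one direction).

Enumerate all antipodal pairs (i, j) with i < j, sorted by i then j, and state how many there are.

count = 5; pairs: (0,1), (0,2), (0,3), (1,4), (2,4)

α = atan 0.75 = 36.87°;  2α = 73.74°
n_0 = (+0.6919, +0.7220)
n_1 = (-0.9913, -0.1314)
n_2 = (-0.7316, -0.6817)
n_3 = (+0.2545, -0.9671)
n_4 = (+0.9716, -0.2368)
  (0,1): δ = 38.67°  ✓
  (0,2): δ = 3.24°  ✓
  (0,3): δ = 58.52°  ✓
  (0,4): δ = 120.08°  ·
  (1,2): δ = 144.57°  ·
  (1,3): δ = 82.81°  ·
  (1,4): δ = 21.25°  ✓
  (2,3): δ = 118.24°  ·
  (2,4): δ = 56.68°  ✓
  (3,4): δ = 118.44°  ·
antipodal pairs: 5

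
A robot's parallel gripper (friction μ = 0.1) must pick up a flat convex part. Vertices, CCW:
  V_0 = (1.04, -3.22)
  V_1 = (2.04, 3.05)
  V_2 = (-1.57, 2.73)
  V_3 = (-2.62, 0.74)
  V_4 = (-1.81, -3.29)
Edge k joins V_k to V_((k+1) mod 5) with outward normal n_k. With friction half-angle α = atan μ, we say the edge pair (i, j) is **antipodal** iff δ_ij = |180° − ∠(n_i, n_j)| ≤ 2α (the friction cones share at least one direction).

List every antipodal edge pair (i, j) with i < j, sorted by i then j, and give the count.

count = 1; pairs: (1,4)

α = atan 0.1 = 5.71°;  2α = 11.42°
n_0 = (+0.9875, -0.1575)
n_1 = (-0.0883, +0.9961)
n_2 = (-0.8844, +0.4667)
n_3 = (-0.9804, -0.1971)
n_4 = (+0.0246, -0.9997)
  (0,1): δ = 75.87°  ·
  (0,2): δ = 18.76°  ·
  (0,3): δ = 20.43°  ·
  (0,4): δ = 100.47°  ·
  (1,2): δ = 122.88°  ·
  (1,3): δ = 83.70°  ·
  (1,4): δ = 3.66°  ✓
  (2,3): δ = 140.82°  ·
  (2,4): δ = 60.78°  ·
  (3,4): δ = 99.96°  ·
antipodal pairs: 1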